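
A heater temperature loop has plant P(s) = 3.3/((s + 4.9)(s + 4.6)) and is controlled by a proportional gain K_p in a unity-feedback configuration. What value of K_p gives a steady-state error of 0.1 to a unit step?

K_p = 61.5

The loop is type 0, so e_ss(step) = 1/(1 + K_pos) with K_pos = K_p·P(0).
P(0) = 0.1464. Require 1/(1 + K_p·0.1464) = 0.1, so 1 + 0.1464·K_p = 10.
K_p = (10 − 1)/0.1464 = 61.5.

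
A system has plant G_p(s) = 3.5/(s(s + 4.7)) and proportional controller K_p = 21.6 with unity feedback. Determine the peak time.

T_p = 0.375 s

The closed-loop denominator s² + 4.7s + 75.6 gives ω_n = √75.6 = 8.695 and ζ = 4.7/(2ω_n) = 0.2703.
Damped frequency ω_d = ω_n√(1−ζ²) = 8.371 rad/s, so peak time T_p = π/ω_d = 0.375 s.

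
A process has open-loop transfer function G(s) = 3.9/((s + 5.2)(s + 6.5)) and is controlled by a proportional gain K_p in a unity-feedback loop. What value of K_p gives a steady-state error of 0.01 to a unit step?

K_p = 858

For a type-0 loop with proportional control, e_ss = 1/(1 + K_p·G(0)).
G(0) = 0.1154. Require 1/(1 + K_p·0.1154) = 0.01, so 1 + 0.1154·K_p = 100.
K_p = (100 − 1)/0.1154 = 858.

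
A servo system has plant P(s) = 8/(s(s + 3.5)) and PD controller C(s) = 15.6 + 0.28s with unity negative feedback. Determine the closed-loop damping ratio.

ζ = 0.257

Forward path: (15.6 + 0.28s)·8/(s(s+3.5)). The closed-loop characteristic equation is s² + (3.5 + 8·0.28)s + 8·15.6 = 0.
That is s² + 5.74s + 124.8 = 0, so ω_n = 11.17 rad/s and ζ = 5.74/(2·11.17) = 0.2569.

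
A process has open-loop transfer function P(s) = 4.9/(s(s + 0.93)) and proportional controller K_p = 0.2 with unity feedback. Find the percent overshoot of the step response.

18.8%

The closed-loop denominator s² + 0.93s + 0.98 gives ω_n = √0.98 = 0.9899 and ζ = 0.93/(2ω_n) = 0.4697.
%OS = 100·exp(−πζ/√(1−ζ²)) = 100·exp(−π·0.4697/√0.7794) = 18.8%.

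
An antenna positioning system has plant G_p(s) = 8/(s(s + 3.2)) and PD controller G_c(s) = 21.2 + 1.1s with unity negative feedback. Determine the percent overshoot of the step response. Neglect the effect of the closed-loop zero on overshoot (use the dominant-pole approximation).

Forward path: (21.2 + 1.1s)·8/(s(s+3.2)). The closed-loop characteristic equation is s² + (3.2 + 8·1.1)s + 8·21.2 = 0.
That is s² + 12s + 169.6 = 0, so ω_n = 13.02 rad/s and ζ = 12/(2·13.02) = 0.4607.
%OS = 100·exp(−πζ/√(1−ζ²)) = 19.6%.

19.6%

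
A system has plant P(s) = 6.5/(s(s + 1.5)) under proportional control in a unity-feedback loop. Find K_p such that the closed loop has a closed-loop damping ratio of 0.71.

K_p = 0.172

Closed-loop characteristic equation: s² + 1.5s + K_p·6.5 = 0.
So ω_n = √(6.5K_p) and 2ζω_n = 1.5, giving ζ = 1.5/(2√(6.5K_p)).
Setting ζ = 0.71: √(6.5K_p) = 1.5/(2·0.71) = 1.056, so K_p = 1.116/6.5 = 0.172.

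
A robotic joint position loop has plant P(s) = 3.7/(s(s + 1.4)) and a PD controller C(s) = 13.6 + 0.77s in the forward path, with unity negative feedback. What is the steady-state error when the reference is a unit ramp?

The loop has one pole at the origin (type 1). Velocity error constant K_v = lim_{s→0} s·C(s)P(s) = 13.6·3.7/1.4 = 35.94.
Steady-state error to a unit ramp: e_ss = 1/K_v = 0.0278.

0.0278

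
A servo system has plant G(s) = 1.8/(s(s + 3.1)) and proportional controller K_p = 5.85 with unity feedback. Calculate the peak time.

T_p = 1.1 s

Closed-loop characteristic equation: s² + 3.1s + 10.53 = 0, so ω_n = 3.245 rad/s and ζ = 3.1/(2·3.245) = 0.4777.
Damped frequency ω_d = ω_n√(1−ζ²) = 2.851 rad/s, so peak time T_p = π/ω_d = 1.1 s.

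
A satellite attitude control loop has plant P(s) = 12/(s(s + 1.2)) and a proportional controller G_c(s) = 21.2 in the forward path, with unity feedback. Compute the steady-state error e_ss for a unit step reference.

The open loop G_c(s)P(s) has a pole at the origin (type 1), so the static position error constant is infinite and e_ss = 1/(1+∞) = 0.

0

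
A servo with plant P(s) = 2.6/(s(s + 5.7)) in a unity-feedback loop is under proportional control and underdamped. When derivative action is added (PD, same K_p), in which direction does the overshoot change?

decrease

The derivative term adds K·K_d to the s-coefficient of the characteristic equation, raising 2ζω_n while ω_n is unchanged; ζ increases, so overshoot decreases.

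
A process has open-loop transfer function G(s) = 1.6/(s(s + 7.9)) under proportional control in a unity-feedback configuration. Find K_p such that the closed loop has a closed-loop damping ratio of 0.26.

K_p = 144

Closed-loop characteristic equation: s² + 7.9s + K_p·1.6 = 0.
So ω_n = √(1.6K_p) and 2ζω_n = 7.9, giving ζ = 7.9/(2√(1.6K_p)).
Setting ζ = 0.26: √(1.6K_p) = 7.9/(2·0.26) = 15.19, so K_p = 230.8/1.6 = 144.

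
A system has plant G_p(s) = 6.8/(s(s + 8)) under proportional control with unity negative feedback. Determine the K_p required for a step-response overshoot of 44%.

From %OS = 100·exp(−πζ/√(1−ζ²)) = 44%, ζ = −ln(0.44)/√(π²+ln²(0.44)) = 0.2528.
Characteristic equation s² + 8s + 6.8K_p = 0 gives ζ = 8/(2√(6.8K_p)).
Setting ζ = 0.2528: √(6.8K_p) = 8/(2·0.2528) = 15.82, so K_p = 250.3/6.8 = 36.8.

K_p = 36.8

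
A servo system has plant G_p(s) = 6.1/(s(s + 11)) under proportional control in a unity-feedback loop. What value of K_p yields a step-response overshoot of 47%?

From %OS = 100·exp(−πζ/√(1−ζ²)) = 47%, ζ = −ln(0.47)/√(π²+ln²(0.47)) = 0.2337.
Characteristic equation s² + 11s + 6.1K_p = 0 gives ζ = 11/(2√(6.1K_p)).
Setting ζ = 0.2337: √(6.1K_p) = 11/(2·0.2337) = 23.54, so K_p = 554/6.1 = 90.8.

K_p = 90.8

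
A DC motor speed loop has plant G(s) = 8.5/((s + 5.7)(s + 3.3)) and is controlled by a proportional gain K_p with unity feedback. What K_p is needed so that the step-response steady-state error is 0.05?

The loop is type 0, so e_ss(step) = 1/(1 + K_pos) with K_pos = K_p·G(0).
G(0) = 0.4519. Require 1/(1 + K_p·0.4519) = 0.05, so 1 + 0.4519·K_p = 20.
K_p = (20 − 1)/0.4519 = 42.

K_p = 42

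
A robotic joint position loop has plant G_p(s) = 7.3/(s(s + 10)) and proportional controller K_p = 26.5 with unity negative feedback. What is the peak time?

T_p = 0.242 s

The closed-loop denominator s² + 10s + 193.4 gives ω_n = √193.4 = 13.91 and ζ = 10/(2ω_n) = 0.3595.
Damped frequency ω_d = ω_n√(1−ζ²) = 12.98 rad/s, so peak time T_p = π/ω_d = 0.242 s.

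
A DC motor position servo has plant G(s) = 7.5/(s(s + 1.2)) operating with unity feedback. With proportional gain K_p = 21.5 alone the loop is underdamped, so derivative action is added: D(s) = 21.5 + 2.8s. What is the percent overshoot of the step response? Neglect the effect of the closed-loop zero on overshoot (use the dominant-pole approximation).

Forward path: (21.5 + 2.8s)·7.5/(s(s+1.2)). The closed-loop characteristic equation is s² + (1.2 + 7.5·2.8)s + 7.5·21.5 = 0.
That is s² + 22.2s + 161.2 = 0, so ω_n = 12.7 rad/s and ζ = 22.2/(2·12.7) = 0.8741.
%OS = 100·exp(−πζ/√(1−ζ²)) = 0.35%.

0.35%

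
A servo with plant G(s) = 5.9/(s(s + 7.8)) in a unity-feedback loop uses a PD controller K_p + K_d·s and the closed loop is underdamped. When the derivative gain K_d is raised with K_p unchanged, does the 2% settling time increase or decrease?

Characteristic equation s² + (7.8 + 5.9K_d)s + 5.9K_p = 0: raising K_d increases ζω_n = (7.8+5.9K_d)/2 while the loop stays underdamped, so T_s ≈ 4/(ζω_n) decreases.

decrease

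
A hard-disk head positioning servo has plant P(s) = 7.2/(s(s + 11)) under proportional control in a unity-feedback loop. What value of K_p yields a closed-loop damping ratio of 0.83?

Closed-loop characteristic equation: s² + 11s + K_p·7.2 = 0.
So ω_n = √(7.2K_p) and 2ζω_n = 11, giving ζ = 11/(2√(7.2K_p)).
Setting ζ = 0.83: √(7.2K_p) = 11/(2·0.83) = 6.627, so K_p = 43.91/7.2 = 6.1.

K_p = 6.1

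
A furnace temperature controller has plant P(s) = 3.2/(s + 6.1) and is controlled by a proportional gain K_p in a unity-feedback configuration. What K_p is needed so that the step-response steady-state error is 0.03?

K_p = 61.6

For a type-0 loop with proportional control, e_ss = 1/(1 + K_p·P(0)).
P(0) = 0.5246. Require 1/(1 + K_p·0.5246) = 0.03, so 1 + 0.5246·K_p = 33.33.
K_p = (33.33 − 1)/0.5246 = 61.6.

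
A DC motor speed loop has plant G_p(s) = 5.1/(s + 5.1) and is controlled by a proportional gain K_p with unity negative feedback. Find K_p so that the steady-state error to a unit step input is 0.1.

K_p = 9

For a type-0 loop with proportional control, e_ss = 1/(1 + K_p·G_p(0)).
G_p(0) = 1. Require 1/(1 + K_p·1) = 0.1, so 1 + 1·K_p = 10.
K_p = (10 − 1)/1 = 9.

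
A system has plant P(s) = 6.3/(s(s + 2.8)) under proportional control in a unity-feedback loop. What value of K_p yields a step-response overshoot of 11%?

K_p = 0.941

From %OS = 100·exp(−πζ/√(1−ζ²)) = 11%, ζ = −ln(0.11)/√(π²+ln²(0.11)) = 0.5749.
Characteristic equation s² + 2.8s + 6.3K_p = 0 gives ζ = 2.8/(2√(6.3K_p)).
Setting ζ = 0.5749: √(6.3K_p) = 2.8/(2·0.5749) = 2.435, so K_p = 5.93/6.3 = 0.941.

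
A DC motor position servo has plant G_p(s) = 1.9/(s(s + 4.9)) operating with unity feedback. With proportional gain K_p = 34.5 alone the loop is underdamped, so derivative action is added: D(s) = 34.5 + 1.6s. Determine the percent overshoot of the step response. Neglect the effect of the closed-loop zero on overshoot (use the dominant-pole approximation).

17.1%

Forward path: (34.5 + 1.6s)·1.9/(s(s+4.9)). The closed-loop characteristic equation is s² + (4.9 + 1.9·1.6)s + 1.9·34.5 = 0.
That is s² + 7.94s + 65.55 = 0, so ω_n = 8.096 rad/s and ζ = 7.94/(2·8.096) = 0.4903.
%OS = 100·exp(−πζ/√(1−ζ²)) = 17.1%.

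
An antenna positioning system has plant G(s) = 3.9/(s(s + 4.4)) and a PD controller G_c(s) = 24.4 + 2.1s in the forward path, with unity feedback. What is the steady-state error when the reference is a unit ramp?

The loop has one pole at the origin (type 1). Velocity error constant K_v = lim_{s→0} s·G_c(s)G(s) = 24.4·3.9/4.4 = 21.63.
Steady-state error to a unit ramp: e_ss = 1/K_v = 0.0462.

0.0462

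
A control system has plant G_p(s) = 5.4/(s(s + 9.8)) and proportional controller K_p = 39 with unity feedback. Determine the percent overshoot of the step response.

The closed-loop denominator s² + 9.8s + 210.6 gives ω_n = √210.6 = 14.51 and ζ = 9.8/(2ω_n) = 0.3377.
%OS = 100·exp(−πζ/√(1−ζ²)) = 100·exp(−π·0.3377/√0.886) = 32.4%.

32.4%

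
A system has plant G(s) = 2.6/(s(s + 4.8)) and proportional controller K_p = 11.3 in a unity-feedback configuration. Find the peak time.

From 1 + K_pG(s) = 0: s² + 4.8s + 29.38 = 0 ⇒ ω_n = 5.42, ζ = 0.4428.
Damped frequency ω_d = ω_n√(1−ζ²) = 4.86 rad/s, so peak time T_p = π/ω_d = 0.646 s.

T_p = 0.646 s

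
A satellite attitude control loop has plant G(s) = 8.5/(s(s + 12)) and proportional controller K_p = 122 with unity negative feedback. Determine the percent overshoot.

Closed-loop characteristic equation: s² + 12s + 1037 = 0, so ω_n = 32.2 rad/s and ζ = 12/(2·32.2) = 0.1863.
%OS = 100·exp(−πζ/√(1−ζ²)) = 100·exp(−π·0.1863/√0.9653) = 55.1%.

55.1%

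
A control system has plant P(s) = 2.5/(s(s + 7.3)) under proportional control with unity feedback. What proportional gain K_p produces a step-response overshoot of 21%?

K_p = 26.9

From %OS = 100·exp(−πζ/√(1−ζ²)) = 21%, ζ = −ln(0.21)/√(π²+ln²(0.21)) = 0.4449.
Characteristic equation s² + 7.3s + 2.5K_p = 0 gives ζ = 7.3/(2√(2.5K_p)).
Setting ζ = 0.4449: √(2.5K_p) = 7.3/(2·0.4449) = 8.204, so K_p = 67.31/2.5 = 26.9.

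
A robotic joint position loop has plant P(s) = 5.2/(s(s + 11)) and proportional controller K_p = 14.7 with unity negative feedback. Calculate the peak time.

From 1 + K_pP(s) = 0: s² + 11s + 76.44 = 0 ⇒ ω_n = 8.743, ζ = 0.6291.
Damped frequency ω_d = ω_n√(1−ζ²) = 6.796 rad/s, so peak time T_p = π/ω_d = 0.462 s.

T_p = 0.462 s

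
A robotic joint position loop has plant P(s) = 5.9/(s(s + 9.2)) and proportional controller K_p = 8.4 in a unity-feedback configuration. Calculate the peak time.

T_p = 0.59 s

Closed-loop characteristic equation: s² + 9.2s + 49.56 = 0, so ω_n = 7.04 rad/s and ζ = 9.2/(2·7.04) = 0.6534.
Damped frequency ω_d = ω_n√(1−ζ²) = 5.329 rad/s, so peak time T_p = π/ω_d = 0.59 s.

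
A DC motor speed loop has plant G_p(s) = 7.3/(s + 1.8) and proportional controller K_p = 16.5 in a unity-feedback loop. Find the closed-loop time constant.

Closed-loop transfer function: T(s) = K_p·G_p(s)/(1 + K_p·G_p(s)) = 120.5/(s + 1.8 + 120.5) = 120.5/(s + 122.2).
Time constant τ = 1/122.2 = 0.00818 s.

τ = 0.00818 s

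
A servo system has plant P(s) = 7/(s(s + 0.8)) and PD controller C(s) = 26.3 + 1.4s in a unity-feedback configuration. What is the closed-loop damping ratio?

ζ = 0.391

Forward path: (26.3 + 1.4s)·7/(s(s+0.8)). The closed-loop characteristic equation is s² + (0.8 + 7·1.4)s + 7·26.3 = 0.
That is s² + 10.6s + 184.1 = 0, so ω_n = 13.57 rad/s and ζ = 10.6/(2·13.57) = 0.3906.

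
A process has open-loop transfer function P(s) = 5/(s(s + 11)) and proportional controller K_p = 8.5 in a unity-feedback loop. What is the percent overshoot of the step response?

0.718%

The closed-loop denominator s² + 11s + 42.5 gives ω_n = √42.5 = 6.519 and ζ = 11/(2ω_n) = 0.8437.
%OS = 100·exp(−πζ/√(1−ζ²)) = 100·exp(−π·0.8437/√0.2882) = 0.718%.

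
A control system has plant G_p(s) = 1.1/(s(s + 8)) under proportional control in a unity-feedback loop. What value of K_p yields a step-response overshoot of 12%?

K_p = 46.5

From %OS = 100·exp(−πζ/√(1−ζ²)) = 12%, ζ = −ln(0.12)/√(π²+ln²(0.12)) = 0.5594.
Characteristic equation s² + 8s + 1.1K_p = 0 gives ζ = 8/(2√(1.1K_p)).
Setting ζ = 0.5594: √(1.1K_p) = 8/(2·0.5594) = 7.15, so K_p = 51.13/1.1 = 46.5.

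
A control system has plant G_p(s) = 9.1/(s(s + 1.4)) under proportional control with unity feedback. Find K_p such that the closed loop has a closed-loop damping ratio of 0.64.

Closed-loop characteristic equation: s² + 1.4s + K_p·9.1 = 0.
So ω_n = √(9.1K_p) and 2ζω_n = 1.4, giving ζ = 1.4/(2√(9.1K_p)).
Setting ζ = 0.64: √(9.1K_p) = 1.4/(2·0.64) = 1.094, so K_p = 1.196/9.1 = 0.131.

K_p = 0.131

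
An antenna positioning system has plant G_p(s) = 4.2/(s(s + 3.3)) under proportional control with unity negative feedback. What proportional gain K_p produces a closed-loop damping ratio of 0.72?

Closed-loop characteristic equation: s² + 3.3s + K_p·4.2 = 0.
So ω_n = √(4.2K_p) and 2ζω_n = 3.3, giving ζ = 3.3/(2√(4.2K_p)).
Setting ζ = 0.72: √(4.2K_p) = 3.3/(2·0.72) = 2.292, so K_p = 5.252/4.2 = 1.25.

K_p = 1.25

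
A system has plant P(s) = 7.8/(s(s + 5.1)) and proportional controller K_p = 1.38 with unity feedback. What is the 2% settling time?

From 1 + K_pP(s) = 0: s² + 5.1s + 10.76 = 0 ⇒ ω_n = 3.281, ζ = 0.7772.
2% settling time T_s ≈ 4/(ζω_n) = 4/2.55 = 1.57 s.

T_s ≈ 1.57 s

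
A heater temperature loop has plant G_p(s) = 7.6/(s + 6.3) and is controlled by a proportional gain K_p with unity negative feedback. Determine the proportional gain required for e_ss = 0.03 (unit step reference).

Steady-state error for a unit step on this type-0 loop is 1/(1 + K_p·G_p(0)).
G_p(0) = 1.206. Require 1/(1 + K_p·1.206) = 0.03, so 1 + 1.206·K_p = 33.33.
K_p = (33.33 − 1)/1.206 = 26.8.

K_p = 26.8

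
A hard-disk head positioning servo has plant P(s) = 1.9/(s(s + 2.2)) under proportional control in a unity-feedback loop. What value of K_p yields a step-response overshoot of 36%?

From %OS = 100·exp(−πζ/√(1−ζ²)) = 36%, ζ = −ln(0.36)/√(π²+ln²(0.36)) = 0.3093.
Characteristic equation s² + 2.2s + 1.9K_p = 0 gives ζ = 2.2/(2√(1.9K_p)).
Setting ζ = 0.3093: √(1.9K_p) = 2.2/(2·0.3093) = 3.557, so K_p = 12.65/1.9 = 6.66.

K_p = 6.66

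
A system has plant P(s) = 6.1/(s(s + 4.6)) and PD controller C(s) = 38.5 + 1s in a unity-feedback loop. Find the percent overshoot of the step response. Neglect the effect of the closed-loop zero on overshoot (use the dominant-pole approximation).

Forward path: (38.5 + 1s)·6.1/(s(s+4.6)). The closed-loop characteristic equation is s² + (4.6 + 6.1·1)s + 6.1·38.5 = 0.
That is s² + 10.7s + 234.8 = 0, so ω_n = 15.32 rad/s and ζ = 10.7/(2·15.32) = 0.3491.
%OS = 100·exp(−πζ/√(1−ζ²)) = 31%.

31%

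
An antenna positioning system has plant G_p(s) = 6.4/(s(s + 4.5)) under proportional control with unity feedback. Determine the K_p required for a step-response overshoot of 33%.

K_p = 7.14

From %OS = 100·exp(−πζ/√(1−ζ²)) = 33%, ζ = −ln(0.33)/√(π²+ln²(0.33)) = 0.3328.
Characteristic equation s² + 4.5s + 6.4K_p = 0 gives ζ = 4.5/(2√(6.4K_p)).
Setting ζ = 0.3328: √(6.4K_p) = 4.5/(2·0.3328) = 6.761, so K_p = 45.71/6.4 = 7.14.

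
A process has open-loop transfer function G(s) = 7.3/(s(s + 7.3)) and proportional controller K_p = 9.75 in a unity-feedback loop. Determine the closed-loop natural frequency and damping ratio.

1 + K_p·G(s) = 0 gives s² + 7.3s + 71.17 = 0.
So ω_n² = 71.17 ⇒ ω_n = 8.437 rad/s, and ζ = 7.3/(2ω_n) = 0.433.

ω_n = 8.44 rad/s, ζ = 0.433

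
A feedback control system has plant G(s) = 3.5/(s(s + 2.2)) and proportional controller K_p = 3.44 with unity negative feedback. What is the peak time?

T_p = 0.955 s

From 1 + K_pG(s) = 0: s² + 2.2s + 12.04 = 0 ⇒ ω_n = 3.47, ζ = 0.317.
Damped frequency ω_d = ω_n√(1−ζ²) = 3.291 rad/s, so peak time T_p = π/ω_d = 0.955 s.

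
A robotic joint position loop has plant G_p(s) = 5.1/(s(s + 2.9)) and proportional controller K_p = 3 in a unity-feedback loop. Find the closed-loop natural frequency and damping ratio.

ω_n = 3.91 rad/s, ζ = 0.371

The closed-loop denominator is s(s+2.9) + 3·5.1 = s² + 2.9s + 15.3.
Matching s² + 2ζω_n s + ω_n²: ω_n = √15.3 = 3.912 rad/s and 2ζω_n = 2.9, so ζ = 2.9/(2·3.912) = 0.371.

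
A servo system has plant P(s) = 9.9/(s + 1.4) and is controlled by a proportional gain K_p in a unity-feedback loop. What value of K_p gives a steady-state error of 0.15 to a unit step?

Steady-state error for a unit step on this type-0 loop is 1/(1 + K_p·P(0)).
P(0) = 7.071. Require 1/(1 + K_p·7.071) = 0.15, so 1 + 7.071·K_p = 6.667.
K_p = (6.667 − 1)/7.071 = 0.801.

K_p = 0.801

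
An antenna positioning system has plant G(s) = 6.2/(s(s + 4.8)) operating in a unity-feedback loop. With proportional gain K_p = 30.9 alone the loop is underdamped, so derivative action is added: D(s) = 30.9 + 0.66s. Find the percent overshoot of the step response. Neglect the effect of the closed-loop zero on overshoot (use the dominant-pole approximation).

34.5%

Forward path: (30.9 + 0.66s)·6.2/(s(s+4.8)). The closed-loop characteristic equation is s² + (4.8 + 6.2·0.66)s + 6.2·30.9 = 0.
That is s² + 8.892s + 191.6 = 0, so ω_n = 13.84 rad/s and ζ = 8.892/(2·13.84) = 0.3212.
%OS = 100·exp(−πζ/√(1−ζ²)) = 34.5%.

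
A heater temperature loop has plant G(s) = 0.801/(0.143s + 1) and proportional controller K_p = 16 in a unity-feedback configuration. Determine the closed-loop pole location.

Closed loop: T(s) = K_p·G/(1+K_p·G) = 12.82/(0.143s + 1 + 12.82), with pole at s = −(1 + 12.82)/0.143 = −96.62.

s = -96.62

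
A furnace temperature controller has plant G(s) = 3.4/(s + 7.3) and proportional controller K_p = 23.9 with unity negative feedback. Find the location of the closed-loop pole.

s = -88.56

Closed-loop transfer function: T(s) = K_p·G(s)/(1 + K_p·G(s)) = 81.26/(s + 7.3 + 81.26) = 81.26/(s + 88.56).
The closed-loop pole is at s = −88.56.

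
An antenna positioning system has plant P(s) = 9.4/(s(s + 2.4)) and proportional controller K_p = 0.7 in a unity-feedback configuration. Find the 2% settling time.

T_s ≈ 3.33 s

From 1 + K_pP(s) = 0: s² + 2.4s + 6.58 = 0 ⇒ ω_n = 2.565, ζ = 0.4678.
2% settling time T_s ≈ 4/(ζω_n) = 4/1.2 = 3.33 s.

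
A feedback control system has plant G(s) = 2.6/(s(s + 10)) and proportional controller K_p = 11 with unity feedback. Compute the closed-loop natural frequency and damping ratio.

ω_n = 5.35 rad/s, ζ = 0.935

With unity feedback the closed-loop characteristic equation is s² + 10s + 11·2.6 = s² + 10s + 28.6 = 0.
Matching s² + 2ζω_n s + ω_n²: ω_n = √28.6 = 5.348 rad/s and 2ζω_n = 10, so ζ = 10/(2·5.348) = 0.935.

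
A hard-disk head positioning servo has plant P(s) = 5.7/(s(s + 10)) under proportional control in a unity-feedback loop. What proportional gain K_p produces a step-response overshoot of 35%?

K_p = 43.7

From %OS = 100·exp(−πζ/√(1−ζ²)) = 35%, ζ = −ln(0.35)/√(π²+ln²(0.35)) = 0.3169.
Characteristic equation s² + 10s + 5.7K_p = 0 gives ζ = 10/(2√(5.7K_p)).
Setting ζ = 0.3169: √(5.7K_p) = 10/(2·0.3169) = 15.78, so K_p = 248.9/5.7 = 43.7.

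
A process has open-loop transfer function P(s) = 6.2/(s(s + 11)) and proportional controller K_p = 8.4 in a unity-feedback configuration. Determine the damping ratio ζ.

ζ = 0.762

The closed-loop denominator is s(s+11) + 8.4·6.2 = s² + 11s + 52.08.
Matching s² + 2ζω_n s + ω_n²: ω_n = √52.08 = 7.217 rad/s and 2ζω_n = 11, so ζ = 11/(2·7.217) = 0.762.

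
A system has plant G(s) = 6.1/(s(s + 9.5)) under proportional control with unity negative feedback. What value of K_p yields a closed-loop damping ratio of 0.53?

Closed-loop characteristic equation: s² + 9.5s + K_p·6.1 = 0.
So ω_n = √(6.1K_p) and 2ζω_n = 9.5, giving ζ = 9.5/(2√(6.1K_p)).
Setting ζ = 0.53: √(6.1K_p) = 9.5/(2·0.53) = 8.962, so K_p = 80.32/6.1 = 13.2.

K_p = 13.2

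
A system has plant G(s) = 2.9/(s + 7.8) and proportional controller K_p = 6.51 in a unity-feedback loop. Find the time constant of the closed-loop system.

τ = 0.0375 s

Closed-loop transfer function: T(s) = K_p·G(s)/(1 + K_p·G(s)) = 18.88/(s + 7.8 + 18.88) = 18.88/(s + 26.68).
Time constant τ = 1/26.68 = 0.0375 s.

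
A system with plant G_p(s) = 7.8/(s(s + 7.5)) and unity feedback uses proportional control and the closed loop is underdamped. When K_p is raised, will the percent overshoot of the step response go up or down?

Characteristic equation s² + 7.5s + K_p·7.8 = 0: raising K_p raises ω_n while 2ζω_n = 7.5 is fixed, so ζ falls and overshoot grows.

increase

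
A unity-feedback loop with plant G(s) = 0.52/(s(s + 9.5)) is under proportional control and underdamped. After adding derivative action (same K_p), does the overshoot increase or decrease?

With PD the characteristic equation becomes s² + (a + K·K_d)s + K·K_p = 0; the damping term grows, ζ rises, overshoot falls.

decrease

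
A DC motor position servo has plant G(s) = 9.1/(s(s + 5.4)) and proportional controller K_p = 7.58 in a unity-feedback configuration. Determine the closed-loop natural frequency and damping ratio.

1 + K_p·G(s) = 0 gives s² + 5.4s + 68.98 = 0.
Matching s² + 2ζω_n s + ω_n²: ω_n = √68.98 = 8.305 rad/s and 2ζω_n = 5.4, so ζ = 5.4/(2·8.305) = 0.325.

ω_n = 8.31 rad/s, ζ = 0.325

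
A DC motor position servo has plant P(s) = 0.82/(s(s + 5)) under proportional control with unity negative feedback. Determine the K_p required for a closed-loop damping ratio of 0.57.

K_p = 23.5

Closed-loop characteristic equation: s² + 5s + K_p·0.82 = 0.
So ω_n = √(0.82K_p) and 2ζω_n = 5, giving ζ = 5/(2√(0.82K_p)).
Setting ζ = 0.57: √(0.82K_p) = 5/(2·0.57) = 4.386, so K_p = 19.24/0.82 = 23.5.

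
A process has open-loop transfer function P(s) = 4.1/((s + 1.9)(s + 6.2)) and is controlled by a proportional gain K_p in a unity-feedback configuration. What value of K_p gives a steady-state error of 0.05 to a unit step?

For a type-0 loop with proportional control, e_ss = 1/(1 + K_p·P(0)).
P(0) = 0.348. Require 1/(1 + K_p·0.348) = 0.05, so 1 + 0.348·K_p = 20.
K_p = (20 − 1)/0.348 = 54.6.

K_p = 54.6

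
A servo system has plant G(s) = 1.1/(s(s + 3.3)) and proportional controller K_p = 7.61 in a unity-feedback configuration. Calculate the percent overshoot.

From 1 + K_pG(s) = 0: s² + 3.3s + 8.371 = 0 ⇒ ω_n = 2.893, ζ = 0.5703.
%OS = 100·exp(−πζ/√(1−ζ²)) = 100·exp(−π·0.5703/√0.6748) = 11.3%.

11.3%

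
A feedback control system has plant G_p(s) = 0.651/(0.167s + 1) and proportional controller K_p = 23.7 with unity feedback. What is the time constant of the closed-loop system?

τ = 0.0102 s

Closed loop: T(s) = K_p·G_p/(1+K_p·G_p) = 15.43/(0.167s + 1 + 15.43), with pole at s = −(1 + 15.43)/0.167 = −98.38.
Closed-loop time constant τ = 1/98.38 = 0.0102 s.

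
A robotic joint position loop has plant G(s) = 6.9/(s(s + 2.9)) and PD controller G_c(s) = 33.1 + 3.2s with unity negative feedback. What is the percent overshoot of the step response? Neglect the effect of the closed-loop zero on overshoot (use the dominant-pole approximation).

Forward path: (33.1 + 3.2s)·6.9/(s(s+2.9)). The closed-loop characteristic equation is s² + (2.9 + 6.9·3.2)s + 6.9·33.1 = 0.
That is s² + 24.98s + 228.4 = 0, so ω_n = 15.11 rad/s and ζ = 24.98/(2·15.11) = 0.8265.
%OS = 100·exp(−πζ/√(1−ζ²)) = 0.993%.

0.993%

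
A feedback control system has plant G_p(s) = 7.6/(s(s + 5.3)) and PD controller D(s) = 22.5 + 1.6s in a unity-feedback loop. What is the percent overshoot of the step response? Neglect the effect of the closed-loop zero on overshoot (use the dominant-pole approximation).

5.98%

Forward path: (22.5 + 1.6s)·7.6/(s(s+5.3)). The closed-loop characteristic equation is s² + (5.3 + 7.6·1.6)s + 7.6·22.5 = 0.
That is s² + 17.46s + 171 = 0, so ω_n = 13.08 rad/s and ζ = 17.46/(2·13.08) = 0.6676.
%OS = 100·exp(−πζ/√(1−ζ²)) = 5.98%.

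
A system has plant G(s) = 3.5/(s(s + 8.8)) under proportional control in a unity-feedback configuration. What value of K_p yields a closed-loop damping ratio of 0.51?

K_p = 21.3

Closed-loop characteristic equation: s² + 8.8s + K_p·3.5 = 0.
So ω_n = √(3.5K_p) and 2ζω_n = 8.8, giving ζ = 8.8/(2√(3.5K_p)).
Setting ζ = 0.51: √(3.5K_p) = 8.8/(2·0.51) = 8.627, so K_p = 74.43/3.5 = 21.3.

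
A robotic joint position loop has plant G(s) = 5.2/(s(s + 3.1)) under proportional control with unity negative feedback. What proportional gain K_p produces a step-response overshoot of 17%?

From %OS = 100·exp(−πζ/√(1−ζ²)) = 17%, ζ = −ln(0.17)/√(π²+ln²(0.17)) = 0.4913.
Characteristic equation s² + 3.1s + 5.2K_p = 0 gives ζ = 3.1/(2√(5.2K_p)).
Setting ζ = 0.4913: √(5.2K_p) = 3.1/(2·0.4913) = 3.155, so K_p = 9.954/5.2 = 1.91.

K_p = 1.91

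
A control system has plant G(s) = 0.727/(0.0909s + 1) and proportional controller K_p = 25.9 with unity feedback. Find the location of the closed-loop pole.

Closed loop: T(s) = K_p·G/(1+K_p·G) = 18.83/(0.0909s + 1 + 18.83), with pole at s = −(1 + 18.83)/0.0909 = −218.1.

s = -218.1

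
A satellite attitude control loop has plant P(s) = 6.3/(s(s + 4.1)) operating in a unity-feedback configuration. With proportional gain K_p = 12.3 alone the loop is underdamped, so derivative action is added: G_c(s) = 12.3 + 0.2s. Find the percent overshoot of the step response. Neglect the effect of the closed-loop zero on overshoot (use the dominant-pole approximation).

36.6%

Forward path: (12.3 + 0.2s)·6.3/(s(s+4.1)). The closed-loop characteristic equation is s² + (4.1 + 6.3·0.2)s + 6.3·12.3 = 0.
That is s² + 5.36s + 77.49 = 0, so ω_n = 8.803 rad/s and ζ = 5.36/(2·8.803) = 0.3044.
%OS = 100·exp(−πζ/√(1−ζ²)) = 36.6%.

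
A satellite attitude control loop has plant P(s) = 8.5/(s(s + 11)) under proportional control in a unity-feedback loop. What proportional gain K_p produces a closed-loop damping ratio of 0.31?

K_p = 37

Closed-loop characteristic equation: s² + 11s + K_p·8.5 = 0.
So ω_n = √(8.5K_p) and 2ζω_n = 11, giving ζ = 11/(2√(8.5K_p)).
Setting ζ = 0.31: √(8.5K_p) = 11/(2·0.31) = 17.74, so K_p = 314.8/8.5 = 37.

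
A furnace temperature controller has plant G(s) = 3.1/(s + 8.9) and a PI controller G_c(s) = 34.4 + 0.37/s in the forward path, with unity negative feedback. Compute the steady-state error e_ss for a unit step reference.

0

The open loop G_c(s)G(s) has a pole at the origin (type 1), so the static position error constant is infinite and e_ss = 1/(1+∞) = 0.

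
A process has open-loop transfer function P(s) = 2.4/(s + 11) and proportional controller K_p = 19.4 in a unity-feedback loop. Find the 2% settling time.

T_s ≈ 0.0695 s

Closed-loop transfer function: T(s) = K_p·P(s)/(1 + K_p·P(s)) = 46.56/(s + 11 + 46.56) = 46.56/(s + 57.56).
Time constant τ = 1/57.56 = 0.01737 s, so the 2% settling time is about 4τ = 0.0695 s.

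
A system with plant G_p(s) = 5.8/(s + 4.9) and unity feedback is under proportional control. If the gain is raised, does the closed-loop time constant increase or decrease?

The closed-loop bandwidth 4.9+K_p·5.8 grows with K_p, so τ shrinks.

decrease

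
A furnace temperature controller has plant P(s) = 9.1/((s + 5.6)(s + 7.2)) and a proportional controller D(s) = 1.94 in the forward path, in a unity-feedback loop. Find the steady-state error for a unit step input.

0.695

The loop is type 0. Static position error constant K_pos = D(0)·P(0) = 1.94·0.2257 = 0.4378.
Steady-state error to a unit step: e_ss = 1/(1+K_pos) = 1/1.438 = 0.695.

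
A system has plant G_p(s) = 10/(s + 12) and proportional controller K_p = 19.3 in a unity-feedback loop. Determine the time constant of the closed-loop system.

τ = 0.00488 s

Closed-loop transfer function: T(s) = K_p·G_p(s)/(1 + K_p·G_p(s)) = 193/(s + 12 + 193) = 193/(s + 205).
Time constant τ = 1/205 = 0.00488 s.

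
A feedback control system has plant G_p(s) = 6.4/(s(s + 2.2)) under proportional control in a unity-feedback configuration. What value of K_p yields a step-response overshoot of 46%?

From %OS = 100·exp(−πζ/√(1−ζ²)) = 46%, ζ = −ln(0.46)/√(π²+ln²(0.46)) = 0.24.
Characteristic equation s² + 2.2s + 6.4K_p = 0 gives ζ = 2.2/(2√(6.4K_p)).
Setting ζ = 0.24: √(6.4K_p) = 2.2/(2·0.24) = 4.584, so K_p = 21.01/6.4 = 3.28.

K_p = 3.28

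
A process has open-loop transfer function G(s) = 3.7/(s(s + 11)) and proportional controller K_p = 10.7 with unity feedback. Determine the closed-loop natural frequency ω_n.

ω_n = 6.29 rad/s

The closed-loop denominator is s(s+11) + 10.7·3.7 = s² + 11s + 39.59.
So ω_n² = 39.59 ⇒ ω_n = 6.292 rad/s, and ζ = 11/(2ω_n) = 0.874.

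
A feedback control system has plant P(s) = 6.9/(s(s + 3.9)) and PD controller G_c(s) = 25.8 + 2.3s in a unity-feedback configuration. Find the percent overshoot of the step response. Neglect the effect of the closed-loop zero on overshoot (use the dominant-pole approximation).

Forward path: (25.8 + 2.3s)·6.9/(s(s+3.9)). The closed-loop characteristic equation is s² + (3.9 + 6.9·2.3)s + 6.9·25.8 = 0.
That is s² + 19.77s + 178 = 0, so ω_n = 13.34 rad/s and ζ = 19.77/(2·13.34) = 0.7409.
%OS = 100·exp(−πζ/√(1−ζ²)) = 3.13%.

3.13%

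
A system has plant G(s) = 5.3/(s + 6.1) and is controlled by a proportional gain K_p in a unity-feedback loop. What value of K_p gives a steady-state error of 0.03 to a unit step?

K_p = 37.2

The loop is type 0, so e_ss(step) = 1/(1 + K_pos) with K_pos = K_p·G(0).
G(0) = 0.8689. Require 1/(1 + K_p·0.8689) = 0.03, so 1 + 0.8689·K_p = 33.33.
K_p = (33.33 − 1)/0.8689 = 37.2.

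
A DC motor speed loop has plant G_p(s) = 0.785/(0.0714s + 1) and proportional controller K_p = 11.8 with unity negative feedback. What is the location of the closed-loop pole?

s = -143.7

Closed loop: T(s) = K_p·G_p/(1+K_p·G_p) = 9.263/(0.0714s + 1 + 9.263), with pole at s = −(1 + 9.263)/0.0714 = −143.7.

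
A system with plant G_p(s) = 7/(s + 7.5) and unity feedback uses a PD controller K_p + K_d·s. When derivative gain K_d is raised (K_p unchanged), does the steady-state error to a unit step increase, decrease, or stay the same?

At s = 0 the derivative term contributes nothing: C(0) = K_p regardless of K_d, so K_pos = K_p·G_p(0) and e_ss are unchanged.

unchanged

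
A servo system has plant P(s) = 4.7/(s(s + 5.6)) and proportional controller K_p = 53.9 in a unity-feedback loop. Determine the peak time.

T_p = 0.201 s

From 1 + K_pP(s) = 0: s² + 5.6s + 253.3 = 0 ⇒ ω_n = 15.92, ζ = 0.1759.
Damped frequency ω_d = ω_n√(1−ζ²) = 15.67 rad/s, so peak time T_p = π/ω_d = 0.201 s.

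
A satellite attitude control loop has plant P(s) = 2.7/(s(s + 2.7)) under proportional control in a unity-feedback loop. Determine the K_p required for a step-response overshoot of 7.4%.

From %OS = 100·exp(−πζ/√(1−ζ²)) = 7.4%, ζ = −ln(0.074)/√(π²+ln²(0.074)) = 0.6381.
Characteristic equation s² + 2.7s + 2.7K_p = 0 gives ζ = 2.7/(2√(2.7K_p)).
Setting ζ = 0.6381: √(2.7K_p) = 2.7/(2·0.6381) = 2.116, so K_p = 4.476/2.7 = 1.66.

K_p = 1.66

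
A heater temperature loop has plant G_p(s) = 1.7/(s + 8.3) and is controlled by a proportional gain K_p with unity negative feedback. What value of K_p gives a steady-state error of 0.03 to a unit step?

For a type-0 loop with proportional control, e_ss = 1/(1 + K_p·G_p(0)).
G_p(0) = 0.2048. Require 1/(1 + K_p·0.2048) = 0.03, so 1 + 0.2048·K_p = 33.33.
K_p = (33.33 − 1)/0.2048 = 158.

K_p = 158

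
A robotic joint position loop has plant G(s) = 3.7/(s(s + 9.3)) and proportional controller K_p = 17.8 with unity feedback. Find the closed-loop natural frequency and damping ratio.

The closed-loop denominator is s(s+9.3) + 17.8·3.7 = s² + 9.3s + 65.86.
Matching s² + 2ζω_n s + ω_n²: ω_n = √65.86 = 8.115 rad/s and 2ζω_n = 9.3, so ζ = 9.3/(2·8.115) = 0.573.

ω_n = 8.12 rad/s, ζ = 0.573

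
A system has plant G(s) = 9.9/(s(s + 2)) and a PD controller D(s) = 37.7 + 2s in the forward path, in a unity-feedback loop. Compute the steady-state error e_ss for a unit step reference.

0

The open loop D(s)G(s) has a pole at the origin (type 1), so the static position error constant is infinite and e_ss = 1/(1+∞) = 0.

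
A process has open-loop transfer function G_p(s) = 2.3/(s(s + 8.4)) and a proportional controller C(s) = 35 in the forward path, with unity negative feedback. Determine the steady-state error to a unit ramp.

0.104

The loop has one pole at the origin (type 1). Velocity error constant K_v = lim_{s→0} s·C(s)G_p(s) = 35·2.3/8.4 = 9.583.
Steady-state error to a unit ramp: e_ss = 1/K_v = 0.104.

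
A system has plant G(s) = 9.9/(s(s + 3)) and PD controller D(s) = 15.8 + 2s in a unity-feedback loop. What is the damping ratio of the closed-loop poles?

Forward path: (15.8 + 2s)·9.9/(s(s+3)). The closed-loop characteristic equation is s² + (3 + 9.9·2)s + 9.9·15.8 = 0.
That is s² + 22.8s + 156.4 = 0, so ω_n = 12.51 rad/s and ζ = 22.8/(2·12.51) = 0.9115.

ζ = 0.912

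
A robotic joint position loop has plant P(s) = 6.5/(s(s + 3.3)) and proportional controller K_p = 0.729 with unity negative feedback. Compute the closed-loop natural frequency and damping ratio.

1 + K_p·P(s) = 0 gives s² + 3.3s + 4.739 = 0.
So ω_n² = 4.739 ⇒ ω_n = 2.177 rad/s, and ζ = 3.3/(2ω_n) = 0.758.

ω_n = 2.18 rad/s, ζ = 0.758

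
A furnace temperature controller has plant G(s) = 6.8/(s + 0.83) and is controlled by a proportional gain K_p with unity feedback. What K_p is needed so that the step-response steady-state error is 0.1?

For a type-0 loop with proportional control, e_ss = 1/(1 + K_p·G(0)).
G(0) = 8.193. Require 1/(1 + K_p·8.193) = 0.1, so 1 + 8.193·K_p = 10.
K_p = (10 − 1)/8.193 = 1.1.

K_p = 1.1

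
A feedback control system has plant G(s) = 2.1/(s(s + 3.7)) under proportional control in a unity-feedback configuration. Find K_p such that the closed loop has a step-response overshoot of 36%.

K_p = 17

From %OS = 100·exp(−πζ/√(1−ζ²)) = 36%, ζ = −ln(0.36)/√(π²+ln²(0.36)) = 0.3093.
Characteristic equation s² + 3.7s + 2.1K_p = 0 gives ζ = 3.7/(2√(2.1K_p)).
Setting ζ = 0.3093: √(2.1K_p) = 3.7/(2·0.3093) = 5.982, so K_p = 35.78/2.1 = 17.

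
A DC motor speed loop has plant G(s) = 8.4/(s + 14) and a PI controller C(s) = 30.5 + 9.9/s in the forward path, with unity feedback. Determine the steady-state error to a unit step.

The open loop C(s)G(s) has a pole at the origin (type 1), so the static position error constant is infinite and e_ss = 1/(1+∞) = 0.

0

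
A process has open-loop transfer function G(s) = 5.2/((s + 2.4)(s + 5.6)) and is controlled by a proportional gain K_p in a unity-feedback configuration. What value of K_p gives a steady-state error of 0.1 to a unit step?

Steady-state error for a unit step on this type-0 loop is 1/(1 + K_p·G(0)).
G(0) = 0.3869. Require 1/(1 + K_p·0.3869) = 0.1, so 1 + 0.3869·K_p = 10.
K_p = (10 − 1)/0.3869 = 23.3.

K_p = 23.3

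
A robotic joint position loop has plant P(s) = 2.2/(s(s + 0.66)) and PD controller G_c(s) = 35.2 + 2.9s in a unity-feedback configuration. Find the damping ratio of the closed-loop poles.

Forward path: (35.2 + 2.9s)·2.2/(s(s+0.66)). The closed-loop characteristic equation is s² + (0.66 + 2.2·2.9)s + 2.2·35.2 = 0.
That is s² + 7.04s + 77.44 = 0, so ω_n = 8.8 rad/s and ζ = 7.04/(2·8.8) = 0.4.

ζ = 0.4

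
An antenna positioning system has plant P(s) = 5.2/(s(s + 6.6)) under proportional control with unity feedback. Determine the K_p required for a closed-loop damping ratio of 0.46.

K_p = 9.9

Closed-loop characteristic equation: s² + 6.6s + K_p·5.2 = 0.
So ω_n = √(5.2K_p) and 2ζω_n = 6.6, giving ζ = 6.6/(2√(5.2K_p)).
Setting ζ = 0.46: √(5.2K_p) = 6.6/(2·0.46) = 7.174, so K_p = 51.47/5.2 = 9.9.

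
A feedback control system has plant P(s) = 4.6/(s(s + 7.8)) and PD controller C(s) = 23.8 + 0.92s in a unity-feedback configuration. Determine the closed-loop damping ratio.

Forward path: (23.8 + 0.92s)·4.6/(s(s+7.8)). The closed-loop characteristic equation is s² + (7.8 + 4.6·0.92)s + 4.6·23.8 = 0.
That is s² + 12.03s + 109.5 = 0, so ω_n = 10.46 rad/s and ζ = 12.03/(2·10.46) = 0.575.

ζ = 0.575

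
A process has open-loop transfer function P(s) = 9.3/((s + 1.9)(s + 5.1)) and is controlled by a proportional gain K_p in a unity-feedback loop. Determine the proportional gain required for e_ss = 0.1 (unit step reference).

For a type-0 loop with proportional control, e_ss = 1/(1 + K_p·P(0)).
P(0) = 0.9598. Require 1/(1 + K_p·0.9598) = 0.1, so 1 + 0.9598·K_p = 10.
K_p = (10 − 1)/0.9598 = 9.38.

K_p = 9.38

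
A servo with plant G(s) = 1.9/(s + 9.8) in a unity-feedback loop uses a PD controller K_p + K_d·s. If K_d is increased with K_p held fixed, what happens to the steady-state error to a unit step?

unchanged

At s = 0 the derivative term contributes nothing: C(0) = K_p regardless of K_d, so K_pos = K_p·G(0) and e_ss are unchanged.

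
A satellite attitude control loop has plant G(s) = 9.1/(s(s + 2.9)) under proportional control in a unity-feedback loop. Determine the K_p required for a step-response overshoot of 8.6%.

From %OS = 100·exp(−πζ/√(1−ζ²)) = 8.6%, ζ = −ln(0.086)/√(π²+ln²(0.086)) = 0.6155.
Characteristic equation s² + 2.9s + 9.1K_p = 0 gives ζ = 2.9/(2√(9.1K_p)).
Setting ζ = 0.6155: √(9.1K_p) = 2.9/(2·0.6155) = 2.356, so K_p = 5.55/9.1 = 0.61.

K_p = 0.61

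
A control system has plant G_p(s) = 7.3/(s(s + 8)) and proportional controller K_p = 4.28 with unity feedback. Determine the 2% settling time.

T_s ≈ 1 s

From 1 + K_pG_p(s) = 0: s² + 8s + 31.24 = 0 ⇒ ω_n = 5.59, ζ = 0.7156.
2% settling time T_s ≈ 4/(ζω_n) = 4/4 = 1 s.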